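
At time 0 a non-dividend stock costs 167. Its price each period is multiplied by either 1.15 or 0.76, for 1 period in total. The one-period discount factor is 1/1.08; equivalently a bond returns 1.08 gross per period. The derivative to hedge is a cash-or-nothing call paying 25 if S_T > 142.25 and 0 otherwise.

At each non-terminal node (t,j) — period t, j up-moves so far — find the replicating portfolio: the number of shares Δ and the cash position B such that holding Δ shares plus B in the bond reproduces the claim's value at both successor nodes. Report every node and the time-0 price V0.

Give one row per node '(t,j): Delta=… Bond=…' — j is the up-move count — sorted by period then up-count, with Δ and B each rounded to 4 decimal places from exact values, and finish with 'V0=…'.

(0,0): Delta=0.3838 Bond=-45.1092
V0=18.9934

Since d<R<u, set p* = (R−d)/(u−d) = 0.8205; price each node as the discounted p*-expectation of its children.
At expiry t=1: V(1,0)=0.0000, V(1,1)=25.0000
(0,0): S=167.0000. Δ = (V_up−V_dn)/(S_up−S_dn) = (25.0000−0.0000)/(192.0500−126.9200) = 0.3838. V = [p*·25.0000 + (1−p*)·0.0000]/1.08 = 18.9934. B = V − Δ·S = -45.1092.
Self-financing check: at every node Δ·S+B equals the discounted successor values.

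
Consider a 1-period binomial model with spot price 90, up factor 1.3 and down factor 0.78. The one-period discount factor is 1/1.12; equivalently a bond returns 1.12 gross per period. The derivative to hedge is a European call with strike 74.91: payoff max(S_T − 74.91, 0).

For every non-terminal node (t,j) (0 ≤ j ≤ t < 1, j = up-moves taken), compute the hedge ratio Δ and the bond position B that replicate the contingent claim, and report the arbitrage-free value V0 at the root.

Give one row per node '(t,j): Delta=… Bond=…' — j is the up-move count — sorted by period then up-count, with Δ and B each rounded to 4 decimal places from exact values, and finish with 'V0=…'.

The replicating-portfolio and risk-neutral prices coincide; use p* = (1.12−0.78)/(1.3−0.78) = 0.6538 for the latter.
Payoff layer (t=1): V(1,0)=0.0000, V(1,1)=42.0900
Node (0,0) S=90.0000: V=(p*·42.0900+(1−p*)·0.0000)/1.12=24.5718; Δ=(42.0900−0.0000)/(117.0000−70.2000)=0.8994; B=V−Δ·S=-56.3705
Each (Δ,B) replicates both successor values, so the strategy is self-financing and V0 is arbitrage-free.

(0,0): Delta=0.8994 Bond=-56.3705
V0=24.5718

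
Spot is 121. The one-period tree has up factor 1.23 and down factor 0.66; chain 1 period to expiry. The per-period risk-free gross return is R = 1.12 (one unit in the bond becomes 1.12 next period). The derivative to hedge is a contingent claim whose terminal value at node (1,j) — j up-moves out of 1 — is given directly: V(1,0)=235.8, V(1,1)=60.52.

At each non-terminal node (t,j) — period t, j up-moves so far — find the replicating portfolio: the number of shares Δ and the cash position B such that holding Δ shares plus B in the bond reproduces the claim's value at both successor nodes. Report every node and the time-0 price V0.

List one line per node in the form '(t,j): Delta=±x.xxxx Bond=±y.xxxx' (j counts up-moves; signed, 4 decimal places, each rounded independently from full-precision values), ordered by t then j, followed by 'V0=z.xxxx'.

Since d<R<u, set p* = (R−d)/(u−d) = 0.8070; price each node as the discounted p*-expectation of its children.
Payoff layer (t=1): V(1,0)=235.8000, V(1,1)=60.5200
  t=0,j=0: stock 121.0000 → up 148.8300 (V=60.5200), down 79.8600 (V=235.8000). Price 84.2375; hedge Δ=-2.5414, bond B=391.7462.
Self-financing check: at every node Δ·S+B equals the discounted successor values.

(0,0): Delta=-2.5414 Bond=391.7462
V0=84.2375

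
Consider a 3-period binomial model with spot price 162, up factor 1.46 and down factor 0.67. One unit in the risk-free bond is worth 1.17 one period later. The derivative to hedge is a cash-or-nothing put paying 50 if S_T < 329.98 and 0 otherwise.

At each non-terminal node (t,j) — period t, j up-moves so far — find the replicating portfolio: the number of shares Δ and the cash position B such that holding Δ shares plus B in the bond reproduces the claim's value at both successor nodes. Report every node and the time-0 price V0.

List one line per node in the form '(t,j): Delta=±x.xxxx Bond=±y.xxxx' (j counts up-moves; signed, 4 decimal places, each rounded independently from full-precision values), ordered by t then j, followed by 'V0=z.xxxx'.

(0,0): Delta=-0.1143 Bond=41.8244
(1,0): Delta=0.0000 Bond=36.5257
(1,1): Delta=-0.1448 Bond=56.1317
(2,0): Delta=0.0000 Bond=42.7350
(2,1): Delta=0.0000 Bond=42.7350
(2,2): Delta=-0.1833 Bond=78.9787
V0=23.3037

The replicating-portfolio and risk-neutral prices coincide; use p* = (1.17−0.67)/(1.46−0.67) = 0.6329 for the latter.
Payoff layer (t=3): V(3,0)=50.0000, V(3,1)=50.0000, V(3,2)=50.0000, V(3,3)=0.0000
  t=2,j=0: stock 72.7218 → up 106.1738 (V=50.0000), down 48.7236 (V=50.0000). Price 42.7350; hedge Δ=0.0000, bond B=42.7350.
  t=2,j=1: stock 158.4684 → up 231.3639 (V=50.0000), down 106.1738 (V=50.0000). Price 42.7350; hedge Δ=0.0000, bond B=42.7350.
  t=2,j=2: stock 345.3192 → up 504.1660 (V=0.0000), down 231.3639 (V=50.0000). Price 15.6875; hedge Δ=-0.1833, bond B=78.9787.
  t=1,j=0: stock 108.5400 → up 158.4684 (V=42.7350), down 72.7218 (V=42.7350). Price 36.5257; hedge Δ=0.0000, bond B=36.5257.
  t=1,j=1: stock 236.5200 → up 345.3192 (V=15.6875), down 158.4684 (V=42.7350). Price 21.8943; hedge Δ=-0.1448, bond B=56.1317.
  t=0,j=0: stock 162.0000 → up 236.5200 (V=21.8943), down 108.5400 (V=36.5257). Price 23.3037; hedge Δ=-0.1143, bond B=41.8244.
Each (Δ,B) replicates both successor values, so the strategy is self-financing and V0 is arbitrage-free.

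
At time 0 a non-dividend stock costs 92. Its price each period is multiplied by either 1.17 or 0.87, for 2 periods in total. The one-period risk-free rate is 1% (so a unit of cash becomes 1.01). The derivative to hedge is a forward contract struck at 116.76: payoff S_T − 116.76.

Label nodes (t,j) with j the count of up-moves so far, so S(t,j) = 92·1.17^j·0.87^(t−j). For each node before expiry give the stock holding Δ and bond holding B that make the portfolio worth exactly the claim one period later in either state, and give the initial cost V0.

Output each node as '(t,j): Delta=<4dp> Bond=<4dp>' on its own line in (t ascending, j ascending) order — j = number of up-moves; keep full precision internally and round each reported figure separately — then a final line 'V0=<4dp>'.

(0,0): Delta=1.0000 Bond=-114.4594
(1,0): Delta=1.0000 Bond=-115.6040
(1,1): Delta=1.0000 Bond=-115.6040
V0=-22.4594

The replicating-portfolio and risk-neutral prices coincide; use p* = (1.01−0.87)/(1.17−0.87) = 0.4667 for the latter.
Payoff layer (t=2): V(2,0)=-47.1252, V(2,1)=-23.1132, V(2,2)=9.1788
(1,0): S=80.0400. Δ = (V_up−V_dn)/(S_up−S_dn) = (-23.1132−-47.1252)/(93.6468−69.6348) = 1.0000. V = [p*·-23.1132 + (1−p*)·-47.1252]/1.01 = -35.5640. B = V − Δ·S = -115.6040.
(1,1): S=107.6400. Δ = (V_up−V_dn)/(S_up−S_dn) = (9.1788−-23.1132)/(125.9388−93.6468) = 1.0000. V = [p*·9.1788 + (1−p*)·-23.1132]/1.01 = -7.9640. B = V − Δ·S = -115.6040.
(0,0): S=92.0000. Δ = (V_up−V_dn)/(S_up−S_dn) = (-7.9640−-35.5640)/(107.6400−80.0400) = 1.0000. V = [p*·-7.9640 + (1−p*)·-35.5640]/1.01 = -22.4594. B = V − Δ·S = -114.4594.
Root portfolio cost Δ·92+B reproduces V0=-22.4594.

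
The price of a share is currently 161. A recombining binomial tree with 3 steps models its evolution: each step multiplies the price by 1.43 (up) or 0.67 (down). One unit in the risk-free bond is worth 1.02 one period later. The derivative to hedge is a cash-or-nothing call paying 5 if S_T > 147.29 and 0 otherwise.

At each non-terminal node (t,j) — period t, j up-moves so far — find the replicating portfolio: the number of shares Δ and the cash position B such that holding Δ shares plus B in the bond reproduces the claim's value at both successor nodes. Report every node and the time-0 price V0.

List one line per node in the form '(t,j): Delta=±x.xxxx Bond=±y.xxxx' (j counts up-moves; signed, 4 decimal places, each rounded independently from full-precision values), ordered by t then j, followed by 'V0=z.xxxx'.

The replicating-portfolio and risk-neutral prices coincide; use p* = (1.02−0.67)/(1.43−0.67) = 0.4605 for the latter.
Payoff layer (t=3): V(3,0)=0.0000, V(3,1)=0.0000, V(3,2)=5.0000, V(3,3)=5.0000
Node (2,0) S=72.2729: V=(p*·0.0000+(1−p*)·0.0000)/1.02=0.0000; Δ=(0.0000−0.0000)/(103.3502−48.4228)=0.0000; B=V−Δ·S=0.0000
Node (2,1) S=154.2541: V=(p*·5.0000+(1−p*)·0.0000)/1.02=2.2575; Δ=(5.0000−0.0000)/(220.5834−103.3502)=0.0427; B=V−Δ·S=-4.3215
Node (2,2) S=329.2289: V=(p*·5.0000+(1−p*)·5.0000)/1.02=4.9020; Δ=(5.0000−5.0000)/(470.7973−220.5834)=0.0000; B=V−Δ·S=4.9020
Node (1,0) S=107.8700: V=(p*·2.2575+(1−p*)·0.0000)/1.02=1.0192; Δ=(2.2575−0.0000)/(154.2541−72.2729)=0.0275; B=V−Δ·S=-1.9511
Node (1,1) S=230.2300: V=(p*·4.9020+(1−p*)·2.2575)/1.02=3.4072; Δ=(4.9020−2.2575)/(329.2289−154.2541)=0.0151; B=V−Δ·S=-0.0724
Node (0,0) S=161.0000: V=(p*·3.4072+(1−p*)·1.0192)/1.02=2.0774; Δ=(3.4072−1.0192)/(230.2300−107.8700)=0.0195; B=V−Δ·S=-1.0646
Each (Δ,B) replicates both successor values, so the strategy is self-financing and V0 is arbitrage-free.

(0,0): Delta=0.0195 Bond=-1.0646
(1,0): Delta=0.0275 Bond=-1.9511
(1,1): Delta=0.0151 Bond=-0.0724
(2,0): Delta=0.0000 Bond=0.0000
(2,1): Delta=0.0427 Bond=-4.3215
(2,2): Delta=0.0000 Bond=4.9020
V0=2.0774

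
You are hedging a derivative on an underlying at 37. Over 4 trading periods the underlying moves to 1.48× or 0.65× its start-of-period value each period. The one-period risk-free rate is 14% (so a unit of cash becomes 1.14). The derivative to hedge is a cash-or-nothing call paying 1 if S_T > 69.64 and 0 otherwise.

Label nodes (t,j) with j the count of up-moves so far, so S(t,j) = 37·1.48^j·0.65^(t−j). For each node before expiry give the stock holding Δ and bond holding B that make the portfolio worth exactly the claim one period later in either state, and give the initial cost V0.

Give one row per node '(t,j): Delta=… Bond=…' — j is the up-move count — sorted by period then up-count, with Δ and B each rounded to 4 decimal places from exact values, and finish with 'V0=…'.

(0,0): Delta=0.0094 Bond=-0.0768
(1,0): Delta=0.0134 Bond=-0.1842
(1,1): Delta=0.0082 Bond=-0.0204
(2,0): Delta=0.0000 Bond=0.0000
(2,1): Delta=0.0175 Bond=-0.3557
(2,2): Delta=0.0053 Bond=0.2074
(3,0): Delta=0.0000 Bond=0.0000
(3,1): Delta=0.0000 Bond=0.0000
(3,2): Delta=0.0229 Bond=-0.6870
(3,3): Delta=0.0000 Bond=0.8772
V0=0.2715

Since d<R<u, set p* = (R−d)/(u−d) = 0.5904; price each node as the discounted p*-expectation of its children.
Terminal values V(4,·): V(4,0)=0.0000, V(4,1)=0.0000, V(4,2)=0.0000, V(4,3)=1.0000, V(4,4)=1.0000
(3,0): S=10.1611. Δ = (V_up−V_dn)/(S_up−S_dn) = (0.0000−0.0000)/(15.0385−6.6047) = 0.0000. V = [p*·0.0000 + (1−p*)·0.0000]/1.14 = 0.0000. B = V − Δ·S = 0.0000.
(3,1): S=23.1361. Δ = (V_up−V_dn)/(S_up−S_dn) = (0.0000−0.0000)/(34.2414−15.0385) = 0.0000. V = [p*·0.0000 + (1−p*)·0.0000]/1.14 = 0.0000. B = V − Δ·S = 0.0000.
(3,2): S=52.6791. Δ = (V_up−V_dn)/(S_up−S_dn) = (1.0000−0.0000)/(77.9651−34.2414) = 0.0229. V = [p*·1.0000 + (1−p*)·0.0000]/1.14 = 0.5179. B = V − Δ·S = -0.6870.
(3,3): S=119.9463. Δ = (V_up−V_dn)/(S_up−S_dn) = (1.0000−1.0000)/(177.5205−77.9651) = 0.0000. V = [p*·1.0000 + (1−p*)·1.0000]/1.14 = 0.8772. B = V − Δ·S = 0.8772.
(2,0): S=15.6325. Δ = (V_up−V_dn)/(S_up−S_dn) = (0.0000−0.0000)/(23.1361−10.1611) = 0.0000. V = [p*·0.0000 + (1−p*)·0.0000]/1.14 = 0.0000. B = V − Δ·S = 0.0000.
(2,1): S=35.5940. Δ = (V_up−V_dn)/(S_up−S_dn) = (0.5179−0.0000)/(52.6791−23.1361) = 0.0175. V = [p*·0.5179 + (1−p*)·0.0000]/1.14 = 0.2682. B = V − Δ·S = -0.3557.
(2,2): S=81.0448. Δ = (V_up−V_dn)/(S_up−S_dn) = (0.8772−0.5179)/(119.9463−52.6791) = 0.0053. V = [p*·0.8772 + (1−p*)·0.5179]/1.14 = 0.6403. B = V − Δ·S = 0.2074.
(1,0): S=24.0500. Δ = (V_up−V_dn)/(S_up−S_dn) = (0.2682−0.0000)/(35.5940−15.6325) = 0.0134. V = [p*·0.2682 + (1−p*)·0.0000]/1.14 = 0.1389. B = V − Δ·S = -0.1842.
(1,1): S=54.7600. Δ = (V_up−V_dn)/(S_up−S_dn) = (0.6403−0.2682)/(81.0448−35.5940) = 0.0082. V = [p*·0.6403 + (1−p*)·0.2682]/1.14 = 0.4280. B = V − Δ·S = -0.0204.
(0,0): S=37.0000. Δ = (V_up−V_dn)/(S_up−S_dn) = (0.4280−0.1389)/(54.7600−24.0500) = 0.0094. V = [p*·0.4280 + (1−p*)·0.1389]/1.14 = 0.2715. B = V − Δ·S = -0.0768.
Root portfolio cost Δ·37+B reproduces V0=0.2715.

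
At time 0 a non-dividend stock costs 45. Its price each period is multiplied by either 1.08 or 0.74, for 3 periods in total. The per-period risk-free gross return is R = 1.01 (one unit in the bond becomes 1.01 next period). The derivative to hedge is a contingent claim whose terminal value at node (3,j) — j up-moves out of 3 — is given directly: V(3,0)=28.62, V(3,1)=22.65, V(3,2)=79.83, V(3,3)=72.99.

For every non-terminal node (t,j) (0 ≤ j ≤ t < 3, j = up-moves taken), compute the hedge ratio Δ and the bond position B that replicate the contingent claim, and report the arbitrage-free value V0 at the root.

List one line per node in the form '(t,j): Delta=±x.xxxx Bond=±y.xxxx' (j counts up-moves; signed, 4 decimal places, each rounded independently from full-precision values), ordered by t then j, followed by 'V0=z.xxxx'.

(0,0): Delta=0.9054 Bond=27.3773
(1,0): Delta=3.8634 Bond=-70.8501
(1,1): Delta=0.3799 Bond=53.1885
(2,0): Delta=-0.7126 Bond=41.2015
(2,1): Delta=4.6762 Bond=-100.7927
(2,2): Delta=-0.3833 Bond=93.7793
V0=68.1195

Under the risk-neutral measure, an up-move has probability p* = (R−d)/(u−d) = 0.7941 and values discount at R = 1.01.
Terminal payoffs: V(3,0)=28.6200, V(3,1)=22.6500, V(3,2)=79.8300, V(3,3)=72.9900
(2,0): S=24.6420. Δ = (V_up−V_dn)/(S_up−S_dn) = (22.6500−28.6200)/(26.6134−18.2351) = -0.7126. V = [p*·22.6500 + (1−p*)·28.6200]/1.01 = 23.6427. B = V − Δ·S = 41.2015.
(2,1): S=35.9640. Δ = (V_up−V_dn)/(S_up−S_dn) = (79.8300−22.6500)/(38.8411−26.6134) = 4.6762. V = [p*·79.8300 + (1−p*)·22.6500]/1.01 = 67.3838. B = V − Δ·S = -100.7927.
(2,2): S=52.4880. Δ = (V_up−V_dn)/(S_up−S_dn) = (72.9900−79.8300)/(56.6870−38.8411) = -0.3833. V = [p*·72.9900 + (1−p*)·79.8300]/1.01 = 73.6616. B = V − Δ·S = 93.7793.
(1,0): S=33.3000. Δ = (V_up−V_dn)/(S_up−S_dn) = (67.3838−23.6427)/(35.9640−24.6420) = 3.8634. V = [p*·67.3838 + (1−p*)·23.6427]/1.01 = 57.8003. B = V − Δ·S = -70.8501.
(1,1): S=48.6000. Δ = (V_up−V_dn)/(S_up−S_dn) = (73.6616−67.3838)/(52.4880−35.9640) = 0.3799. V = [p*·73.6616 + (1−p*)·67.3838]/1.01 = 71.6526. B = V − Δ·S = 53.1885.
(0,0): S=45.0000. Δ = (V_up−V_dn)/(S_up−S_dn) = (71.6526−57.8003)/(48.6000−33.3000) = 0.9054. V = [p*·71.6526 + (1−p*)·57.8003]/1.01 = 68.1195. B = V − Δ·S = 27.3773.
Root portfolio cost Δ·45+B reproduces V0=68.1195.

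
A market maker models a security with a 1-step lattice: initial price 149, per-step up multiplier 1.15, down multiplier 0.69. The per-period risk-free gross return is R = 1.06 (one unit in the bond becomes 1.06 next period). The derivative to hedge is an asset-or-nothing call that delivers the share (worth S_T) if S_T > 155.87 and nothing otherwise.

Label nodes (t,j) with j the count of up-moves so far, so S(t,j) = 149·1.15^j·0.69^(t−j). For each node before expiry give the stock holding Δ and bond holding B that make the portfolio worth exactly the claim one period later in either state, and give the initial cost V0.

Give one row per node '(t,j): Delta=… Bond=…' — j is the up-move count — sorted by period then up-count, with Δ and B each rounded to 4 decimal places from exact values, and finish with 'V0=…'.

The replicating-portfolio and risk-neutral prices coincide; use p* = (1.06−0.69)/(1.15−0.69) = 0.8043 for the latter.
Terminal values V(1,·): V(1,0)=0.0000, V(1,1)=171.3500
Node (0,0) S=149.0000: V=(p*·171.3500+(1−p*)·0.0000)/1.06=130.0236; Δ=(171.3500−0.0000)/(171.3500−102.8100)=2.5000; B=V−Δ·S=-242.4764
Check: Δ(0,0)·S0 + B(0,0) = 130.0236 = V0.

(0,0): Delta=2.5000 Bond=-242.4764
V0=130.0236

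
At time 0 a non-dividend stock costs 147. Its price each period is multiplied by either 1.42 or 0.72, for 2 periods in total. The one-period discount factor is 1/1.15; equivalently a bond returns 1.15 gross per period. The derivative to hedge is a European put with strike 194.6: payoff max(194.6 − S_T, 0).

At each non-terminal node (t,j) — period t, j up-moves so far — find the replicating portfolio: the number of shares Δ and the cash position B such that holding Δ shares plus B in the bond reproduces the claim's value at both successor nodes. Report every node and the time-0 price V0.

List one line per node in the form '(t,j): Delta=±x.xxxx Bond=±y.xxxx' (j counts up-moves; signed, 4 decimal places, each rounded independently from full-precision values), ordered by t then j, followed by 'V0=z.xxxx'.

The replicating-portfolio and risk-neutral prices coincide; use p* = (1.15−0.72)/(1.42−0.72) = 0.6143 for the latter.
Terminal values V(2,·): V(2,0)=118.3952, V(2,1)=44.3072, V(2,2)=0.0000
Node (1,0) S=105.8400: V=(p*·44.3072+(1−p*)·118.3952)/1.15=63.3774; Δ=(44.3072−118.3952)/(150.2928−76.2048)=-1.0000; B=V−Δ·S=169.2174
Node (1,1) S=208.7400: V=(p*·0.0000+(1−p*)·44.3072)/1.15=14.8608; Δ=(0.0000−44.3072)/(296.4108−150.2928)=-0.3032; B=V−Δ·S=78.1568
Node (0,0) S=147.0000: V=(p*·14.8608+(1−p*)·63.3774)/1.15=29.1951; Δ=(14.8608−63.3774)/(208.7400−105.8400)=-0.4715; B=V−Δ·S=98.5045
The time-0 hedge costs 29.1951, which is the no-arbitrage price.

(0,0): Delta=-0.4715 Bond=98.5045
(1,0): Delta=-1.0000 Bond=169.2174
(1,1): Delta=-0.3032 Bond=78.1568
V0=29.1951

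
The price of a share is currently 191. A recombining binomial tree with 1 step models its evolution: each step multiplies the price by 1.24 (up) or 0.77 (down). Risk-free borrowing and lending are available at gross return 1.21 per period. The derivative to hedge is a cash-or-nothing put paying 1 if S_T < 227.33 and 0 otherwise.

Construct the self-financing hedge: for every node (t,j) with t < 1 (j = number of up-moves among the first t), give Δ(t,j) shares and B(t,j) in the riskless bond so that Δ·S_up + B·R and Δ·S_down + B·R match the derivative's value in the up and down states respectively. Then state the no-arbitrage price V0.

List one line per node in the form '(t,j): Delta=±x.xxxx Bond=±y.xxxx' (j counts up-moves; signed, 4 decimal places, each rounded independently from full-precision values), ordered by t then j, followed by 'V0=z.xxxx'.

(0,0): Delta=-0.0111 Bond=2.1804
V0=0.0528

No-arbitrage ⇒ martingale measure with p* = (R−d)/(u−d) = 0.9362.
Payoff layer (t=1): V(1,0)=1.0000, V(1,1)=0.0000
(0,0): S=191.0000. Δ = (V_up−V_dn)/(S_up−S_dn) = (0.0000−1.0000)/(236.8400−147.0700) = -0.0111. V = [p*·0.0000 + (1−p*)·1.0000]/1.21 = 0.0528. B = V − Δ·S = 2.1804.
Self-financing check: at every node Δ·S+B equals the discounted successor values.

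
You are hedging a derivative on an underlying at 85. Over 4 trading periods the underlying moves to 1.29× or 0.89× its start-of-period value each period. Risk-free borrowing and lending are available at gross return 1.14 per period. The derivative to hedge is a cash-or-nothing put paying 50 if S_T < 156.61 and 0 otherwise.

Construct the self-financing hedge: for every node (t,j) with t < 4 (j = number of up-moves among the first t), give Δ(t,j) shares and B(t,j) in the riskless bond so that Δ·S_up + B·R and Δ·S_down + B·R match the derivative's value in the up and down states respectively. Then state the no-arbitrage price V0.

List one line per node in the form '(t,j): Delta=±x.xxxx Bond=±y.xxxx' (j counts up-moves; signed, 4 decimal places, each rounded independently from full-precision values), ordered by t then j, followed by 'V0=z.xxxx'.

(0,0): Delta=-0.4362 Bond=51.3228
(1,0): Delta=-0.4967 Bond=63.0808
(1,1): Delta=-0.4112 Bond=55.7642
(2,0): Delta=0.0000 Bond=38.4734
(2,1): Delta=-0.7022 Bond=91.9754
(2,2): Delta=-0.2907 Bond=46.5287
(3,0): Delta=0.0000 Bond=43.8596
(3,1): Delta=0.0000 Bond=43.8596
(3,2): Delta=-0.9929 Bond=141.4474
(3,3): Delta=0.0000 Bond=0.0000
V0=14.2455

The replicating-portfolio and risk-neutral prices coincide; use p* = (1.14−0.89)/(1.29−0.89) = 0.6250 for the latter.
Terminal values V(4,·): V(4,0)=50.0000, V(4,1)=50.0000, V(4,2)=50.0000, V(4,3)=0.0000, V(4,4)=0.0000
Node (3,0) S=59.9224: V=(p*·50.0000+(1−p*)·50.0000)/1.14=43.8596; Δ=(50.0000−50.0000)/(77.2999−53.3309)=0.0000; B=V−Δ·S=43.8596
Node (3,1) S=86.8538: V=(p*·50.0000+(1−p*)·50.0000)/1.14=43.8596; Δ=(50.0000−50.0000)/(112.0414−77.2999)=0.0000; B=V−Δ·S=43.8596
Node (3,2) S=125.8892: V=(p*·0.0000+(1−p*)·50.0000)/1.14=16.4474; Δ=(0.0000−50.0000)/(162.3970−112.0414)=-0.9929; B=V−Δ·S=141.4474
Node (3,3) S=182.4686: V=(p*·0.0000+(1−p*)·0.0000)/1.14=0.0000; Δ=(0.0000−0.0000)/(235.3844−162.3970)=0.0000; B=V−Δ·S=0.0000
Node (2,0) S=67.3285: V=(p*·43.8596+(1−p*)·43.8596)/1.14=38.4734; Δ=(43.8596−43.8596)/(86.8538−59.9224)=0.0000; B=V−Δ·S=38.4734
Node (2,1) S=97.5885: V=(p*·16.4474+(1−p*)·43.8596)/1.14=23.4447; Δ=(16.4474−43.8596)/(125.8892−86.8538)=-0.7022; B=V−Δ·S=91.9754
Node (2,2) S=141.4485: V=(p*·0.0000+(1−p*)·16.4474)/1.14=5.4103; Δ=(0.0000−16.4474)/(182.4686−125.8892)=-0.2907; B=V−Δ·S=46.5287
Node (1,0) S=75.6500: V=(p*·23.4447+(1−p*)·38.4734)/1.14=25.5092; Δ=(23.4447−38.4734)/(97.5885−67.3285)=-0.4967; B=V−Δ·S=63.0808
Node (1,1) S=109.6500: V=(p*·5.4103+(1−p*)·23.4447)/1.14=10.6783; Δ=(5.4103−23.4447)/(141.4485−97.5885)=-0.4112; B=V−Δ·S=55.7642
Node (0,0) S=85.0000: V=(p*·10.6783+(1−p*)·25.5092)/1.14=14.2455; Δ=(10.6783−25.5092)/(109.6500−75.6500)=-0.4362; B=V−Δ·S=51.3228
Root portfolio cost Δ·85+B reproduces V0=14.2455.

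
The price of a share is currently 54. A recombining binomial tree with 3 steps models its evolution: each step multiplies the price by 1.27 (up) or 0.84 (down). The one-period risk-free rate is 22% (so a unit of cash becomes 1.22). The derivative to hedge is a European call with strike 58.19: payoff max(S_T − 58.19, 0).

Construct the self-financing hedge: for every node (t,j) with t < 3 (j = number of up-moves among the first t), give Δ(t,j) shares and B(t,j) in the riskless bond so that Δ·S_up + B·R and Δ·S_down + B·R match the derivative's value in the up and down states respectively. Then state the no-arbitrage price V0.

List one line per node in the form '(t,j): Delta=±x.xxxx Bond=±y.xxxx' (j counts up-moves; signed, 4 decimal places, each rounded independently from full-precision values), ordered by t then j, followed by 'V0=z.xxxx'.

(0,0): Delta=0.9353 Bond=-28.3365
(1,0): Delta=0.5560 Bond=-17.3645
(1,1): Delta=0.9683 Bond=-36.8345
(2,0): Delta=0.0000 Bond=0.0000
(2,1): Delta=0.6044 Bond=-23.9721
(2,2): Delta=1.0000 Bond=-47.6967
V0=22.1705

Risk-neutral probability p* = (R−d)/(u−d) = (1.22−0.84)/(1.27−0.84) = 0.8837.
Terminal payoffs: V(3,0)=0.0000, V(3,1)=0.0000, V(3,2)=14.9711, V(3,3)=52.4227
  t=2,j=0: stock 38.1024 → up 48.3900 (V=0.0000), down 32.0060 (V=0.0000). Price 0.0000; hedge Δ=0.0000, bond B=0.0000.
  t=2,j=1: stock 57.6072 → up 73.1611 (V=14.9711), down 48.3900 (V=0.0000). Price 10.8445; hedge Δ=0.6044, bond B=-23.9721.
  t=2,j=2: stock 87.0966 → up 110.6127 (V=52.4227), down 73.1611 (V=14.9711). Price 39.3999; hedge Δ=1.0000, bond B=-47.6967.
  t=1,j=0: stock 45.3600 → up 57.6072 (V=10.8445), down 38.1024 (V=0.0000). Price 7.8554; hedge Δ=0.5560, bond B=-17.3645.
  t=1,j=1: stock 68.5800 → up 87.0966 (V=39.3999), down 57.6072 (V=10.8445). Price 29.5734; hedge Δ=0.9683, bond B=-36.8345.
  t=0,j=0: stock 54.0000 → up 68.5800 (V=29.5734), down 45.3600 (V=7.8554). Price 22.1705; hedge Δ=0.9353, bond B=-28.3365.
Root portfolio cost Δ·54+B reproduces V0=22.1705.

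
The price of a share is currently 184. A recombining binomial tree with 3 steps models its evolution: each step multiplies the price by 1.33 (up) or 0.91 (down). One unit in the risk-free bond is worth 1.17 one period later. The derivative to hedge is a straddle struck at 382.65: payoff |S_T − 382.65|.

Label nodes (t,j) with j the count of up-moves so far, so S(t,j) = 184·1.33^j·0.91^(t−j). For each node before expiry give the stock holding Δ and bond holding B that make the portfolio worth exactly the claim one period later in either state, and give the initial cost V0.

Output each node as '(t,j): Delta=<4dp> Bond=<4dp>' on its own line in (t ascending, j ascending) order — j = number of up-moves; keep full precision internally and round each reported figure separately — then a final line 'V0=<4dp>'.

The replicating-portfolio and risk-neutral prices coincide; use p* = (1.17−0.91)/(1.33−0.91) = 0.6190 for the latter.
At expiry t=3: V(3,0)=243.9929, V(3,1)=179.9974, V(3,2)=86.4654, V(3,3)=50.2352
  t=2,j=0: stock 152.3704 → up 202.6526 (V=179.9974), down 138.6571 (V=243.9929). Price 174.6809; hedge Δ=-1.0000, bond B=327.0513.
  t=2,j=1: stock 222.6952 → up 296.1846 (V=86.4654), down 202.6526 (V=179.9974). Price 104.3561; hedge Δ=-1.0000, bond B=327.0513.
  t=2,j=2: stock 325.4776 → up 432.8852 (V=50.2352), down 296.1846 (V=86.4654). Price 54.7326; hedge Δ=-0.2650, bond B=140.9950.
  t=1,j=0: stock 167.4400 → up 222.6952 (V=104.3561), down 152.3704 (V=174.6809). Price 112.0910; hedge Δ=-1.0000, bond B=279.5310.
  t=1,j=1: stock 244.7200 → up 325.4776 (V=54.7326), down 222.6952 (V=104.3561). Price 62.9374; hedge Δ=-0.4828, bond B=181.0885.
  t=0,j=0: stock 184.0000 → up 244.7200 (V=62.9374), down 167.4400 (V=112.0910). Price 69.7971; hedge Δ=-0.6360, bond B=186.8294.
The time-0 hedge costs 69.7971, which is the no-arbitrage price.

(0,0): Delta=-0.6360 Bond=186.8294
(1,0): Delta=-1.0000 Bond=279.5310
(1,1): Delta=-0.4828 Bond=181.0885
(2,0): Delta=-1.0000 Bond=327.0513
(2,1): Delta=-1.0000 Bond=327.0513
(2,2): Delta=-0.2650 Bond=140.9950
V0=69.7971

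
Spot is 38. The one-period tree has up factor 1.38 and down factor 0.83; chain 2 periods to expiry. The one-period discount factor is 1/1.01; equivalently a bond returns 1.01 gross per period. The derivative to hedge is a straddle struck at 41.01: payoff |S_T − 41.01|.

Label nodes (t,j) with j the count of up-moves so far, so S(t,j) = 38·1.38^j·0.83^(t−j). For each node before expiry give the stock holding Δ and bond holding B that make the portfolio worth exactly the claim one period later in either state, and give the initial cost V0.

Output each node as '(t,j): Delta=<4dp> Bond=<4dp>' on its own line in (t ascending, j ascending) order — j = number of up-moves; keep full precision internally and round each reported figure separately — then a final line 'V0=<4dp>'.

Risk-neutral probability p* = (R−d)/(u−d) = (1.01−0.83)/(1.38−0.83) = 0.3273.
At expiry t=2: V(2,0)=14.8318, V(2,1)=2.5152, V(2,2)=31.3572
Node (1,0) S=31.5400: V=(p*·2.5152+(1−p*)·14.8318)/1.01=10.6940; Δ=(2.5152−14.8318)/(43.5252−26.1782)=-0.7100; B=V−Δ·S=33.0878
Node (1,1) S=52.4400: V=(p*·31.3572+(1−p*)·2.5152)/1.01=11.8360; Δ=(31.3572−2.5152)/(72.3672−43.5252)=1.0000; B=V−Δ·S=-40.6040
Node (0,0) S=38.0000: V=(p*·11.8360+(1−p*)·10.6940)/1.01=10.9582; Δ=(11.8360−10.6940)/(52.4400−31.5400)=0.0546; B=V−Δ·S=8.8817
Root portfolio cost Δ·38+B reproduces V0=10.9582.

(0,0): Delta=0.0546 Bond=8.8817
(1,0): Delta=-0.7100 Bond=33.0878
(1,1): Delta=1.0000 Bond=-40.6040
V0=10.9582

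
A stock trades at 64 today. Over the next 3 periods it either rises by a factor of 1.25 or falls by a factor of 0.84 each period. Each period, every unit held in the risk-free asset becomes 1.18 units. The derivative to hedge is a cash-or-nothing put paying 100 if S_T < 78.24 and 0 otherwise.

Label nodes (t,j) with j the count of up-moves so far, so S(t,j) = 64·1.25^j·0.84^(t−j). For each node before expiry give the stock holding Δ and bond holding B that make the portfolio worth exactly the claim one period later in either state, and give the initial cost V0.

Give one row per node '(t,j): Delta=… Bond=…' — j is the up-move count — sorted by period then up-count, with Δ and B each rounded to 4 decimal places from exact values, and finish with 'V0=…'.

Under the risk-neutral measure, an up-move has probability p* = (R−d)/(u−d) = 0.8293 and values discount at R = 1.18.
Payoff layer (t=3): V(3,0)=100.0000, V(3,1)=100.0000, V(3,2)=0.0000, V(3,3)=0.0000
(2,0): S=45.1584. Δ = (V_up−V_dn)/(S_up−S_dn) = (100.0000−100.0000)/(56.4480−37.9331) = 0.0000. V = [p*·100.0000 + (1−p*)·100.0000]/1.18 = 84.7458. B = V − Δ·S = 84.7458.
(2,1): S=67.2000. Δ = (V_up−V_dn)/(S_up−S_dn) = (0.0000−100.0000)/(84.0000−56.4480) = -3.6295. V = [p*·0.0000 + (1−p*)·100.0000]/1.18 = 14.4688. B = V − Δ·S = 258.3712.
(2,2): S=100.0000. Δ = (V_up−V_dn)/(S_up−S_dn) = (0.0000−0.0000)/(125.0000−84.0000) = 0.0000. V = [p*·0.0000 + (1−p*)·0.0000]/1.18 = 0.0000. B = V − Δ·S = 0.0000.
(1,0): S=53.7600. Δ = (V_up−V_dn)/(S_up−S_dn) = (14.4688−84.7458)/(67.2000−45.1584) = -3.1884. V = [p*·14.4688 + (1−p*)·84.7458]/1.18 = 22.4299. B = V − Δ·S = 193.8372.
(1,1): S=80.0000. Δ = (V_up−V_dn)/(S_up−S_dn) = (0.0000−14.4688)/(100.0000−67.2000) = -0.4411. V = [p*·0.0000 + (1−p*)·14.4688]/1.18 = 2.0935. B = V − Δ·S = 37.3832.
(0,0): S=64.0000. Δ = (V_up−V_dn)/(S_up−S_dn) = (2.0935−22.4299)/(80.0000−53.7600) = -0.7750. V = [p*·2.0935 + (1−p*)·22.4299]/1.18 = 4.7166. B = V − Δ·S = 54.3177.
Self-financing check: at every node Δ·S+B equals the discounted successor values.

(0,0): Delta=-0.7750 Bond=54.3177
(1,0): Delta=-3.1884 Bond=193.8372
(1,1): Delta=-0.4411 Bond=37.3832
(2,0): Delta=0.0000 Bond=84.7458
(2,1): Delta=-3.6295 Bond=258.3712
(2,2): Delta=0.0000 Bond=0.0000
V0=4.7166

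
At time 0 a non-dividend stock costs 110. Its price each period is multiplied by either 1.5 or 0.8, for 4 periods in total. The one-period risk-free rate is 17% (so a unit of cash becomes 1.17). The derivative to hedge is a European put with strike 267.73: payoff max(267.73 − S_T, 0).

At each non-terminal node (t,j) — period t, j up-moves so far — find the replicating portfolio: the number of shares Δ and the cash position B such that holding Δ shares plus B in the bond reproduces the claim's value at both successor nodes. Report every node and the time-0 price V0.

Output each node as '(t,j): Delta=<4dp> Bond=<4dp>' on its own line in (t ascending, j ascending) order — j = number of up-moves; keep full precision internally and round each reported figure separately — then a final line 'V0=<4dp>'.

No-arbitrage ⇒ martingale measure with p* = (R−d)/(u−d) = 0.5286.
Payoff layer (t=4): V(4,0)=222.6740, V(4,1)=183.2500, V(4,2)=109.3300, V(4,3)=0.0000, V(4,4)=0.0000
Node (3,0) S=56.3200: V=(p*·183.2500+(1−p*)·222.6740)/1.17=172.5091; Δ=(183.2500−222.6740)/(84.4800−45.0560)=-1.0000; B=V−Δ·S=228.8291
Node (3,1) S=105.6000: V=(p*·109.3300+(1−p*)·183.2500)/1.17=123.2291; Δ=(109.3300−183.2500)/(158.4000−84.4800)=-1.0000; B=V−Δ·S=228.8291
Node (3,2) S=198.0000: V=(p*·0.0000+(1−p*)·109.3300)/1.17=44.0524; Δ=(0.0000−109.3300)/(297.0000−158.4000)=-0.7888; B=V−Δ·S=200.2381
Node (3,3) S=371.2500: V=(p*·0.0000+(1−p*)·0.0000)/1.17=0.0000; Δ=(0.0000−0.0000)/(556.8750−297.0000)=0.0000; B=V−Δ·S=0.0000
Node (2,0) S=70.4000: V=(p*·123.2291+(1−p*)·172.5091)/1.17=125.1804; Δ=(123.2291−172.5091)/(105.6000−56.3200)=-1.0000; B=V−Δ·S=195.5804
Node (2,1) S=132.0000: V=(p*·44.0524+(1−p*)·123.2291)/1.17=69.5543; Δ=(44.0524−123.2291)/(198.0000−105.6000)=-0.8569; B=V−Δ·S=182.6638
Node (2,2) S=247.5000: V=(p*·0.0000+(1−p*)·44.0524)/1.17=17.7500; Δ=(0.0000−44.0524)/(371.2500−198.0000)=-0.2543; B=V−Δ·S=80.6820
Node (1,0) S=88.0000: V=(p*·69.5543+(1−p*)·125.1804)/1.17=81.8616; Δ=(69.5543−125.1804)/(132.0000−70.4000)=-0.9030; B=V−Δ·S=161.3274
Node (1,1) S=165.0000: V=(p*·17.7500+(1−p*)·69.5543)/1.17=36.0445; Δ=(17.7500−69.5543)/(247.5000−132.0000)=-0.4485; B=V−Δ·S=110.0506
Node (0,0) S=110.0000: V=(p*·36.0445+(1−p*)·81.8616)/1.17=49.2683; Δ=(36.0445−81.8616)/(165.0000−88.0000)=-0.5950; B=V−Δ·S=114.7213
Check: Δ(0,0)·S0 + B(0,0) = 49.2683 = V0.

(0,0): Delta=-0.5950 Bond=114.7213
(1,0): Delta=-0.9030 Bond=161.3274
(1,1): Delta=-0.4485 Bond=110.0506
(2,0): Delta=-1.0000 Bond=195.5804
(2,1): Delta=-0.8569 Bond=182.6638
(2,2): Delta=-0.2543 Bond=80.6820
(3,0): Delta=-1.0000 Bond=228.8291
(3,1): Delta=-1.0000 Bond=228.8291
(3,2): Delta=-0.7888 Bond=200.2381
(3,3): Delta=0.0000 Bond=0.0000
V0=49.2683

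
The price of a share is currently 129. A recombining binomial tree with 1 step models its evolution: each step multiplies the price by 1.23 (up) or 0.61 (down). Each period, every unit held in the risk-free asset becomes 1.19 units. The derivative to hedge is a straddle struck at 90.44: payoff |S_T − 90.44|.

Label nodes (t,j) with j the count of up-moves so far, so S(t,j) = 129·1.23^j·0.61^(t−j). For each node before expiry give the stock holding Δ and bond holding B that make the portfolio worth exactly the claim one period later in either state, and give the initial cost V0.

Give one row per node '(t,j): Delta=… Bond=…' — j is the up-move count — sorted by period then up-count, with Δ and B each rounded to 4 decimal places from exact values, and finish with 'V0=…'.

No-arbitrage ⇒ martingale measure with p* = (R−d)/(u−d) = 0.9355.
At expiry t=1: V(1,0)=11.7500, V(1,1)=68.2300
  t=0,j=0: stock 129.0000 → up 158.6700 (V=68.2300), down 78.6900 (V=11.7500). Price 54.2741; hedge Δ=0.7062, bond B=-36.8227.
Check: Δ(0,0)·S0 + B(0,0) = 54.2741 = V0.

(0,0): Delta=0.7062 Bond=-36.8227
V0=54.2741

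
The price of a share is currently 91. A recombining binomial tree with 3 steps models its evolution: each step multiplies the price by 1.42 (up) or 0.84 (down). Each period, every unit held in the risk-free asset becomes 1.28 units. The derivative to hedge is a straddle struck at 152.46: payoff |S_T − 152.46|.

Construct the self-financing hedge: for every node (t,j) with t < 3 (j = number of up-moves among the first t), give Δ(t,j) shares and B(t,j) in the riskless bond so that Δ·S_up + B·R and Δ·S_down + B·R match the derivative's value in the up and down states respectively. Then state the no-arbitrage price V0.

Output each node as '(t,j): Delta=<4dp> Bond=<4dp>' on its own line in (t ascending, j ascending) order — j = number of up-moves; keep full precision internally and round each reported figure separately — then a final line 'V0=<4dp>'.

Risk-neutral probability p* = (R−d)/(u−d) = (1.28−0.84)/(1.42−0.84) = 0.7586.
Terminal values V(3,·): V(3,0)=98.5239, V(3,1)=61.2824, V(3,2)=1.6736, V(3,3)=108.0992
Node (2,0) S=64.2096: V=(p*·61.2824+(1−p*)·98.5239)/1.28=54.8998; Δ=(61.2824−98.5239)/(91.1776−53.9361)=-1.0000; B=V−Δ·S=119.1094
Node (2,1) S=108.5448: V=(p*·1.6736+(1−p*)·61.2824)/1.28=12.5484; Δ=(1.6736−61.2824)/(154.1336−91.1776)=-0.9468; B=V−Δ·S=115.3221
Node (2,2) S=183.4924: V=(p*·108.0992+(1−p*)·1.6736)/1.28=64.3830; Δ=(108.0992−1.6736)/(260.5592−154.1336)=1.0000; B=V−Δ·S=-119.1094
Node (1,0) S=76.4400: V=(p*·12.5484+(1−p*)·54.8998)/1.28=17.7899; Δ=(12.5484−54.8998)/(108.5448−64.2096)=-0.9553; B=V−Δ·S=90.8096
Node (1,1) S=129.2200: V=(p*·64.3830+(1−p*)·12.5484)/1.28=40.5244; Δ=(64.3830−12.5484)/(183.4924−108.5448)=0.6916; B=V−Δ·S=-48.8457
Node (0,0) S=91.0000: V=(p*·40.5244+(1−p*)·17.7899)/1.28=27.3725; Δ=(40.5244−17.7899)/(129.2200−76.4400)=0.4307; B=V−Δ·S=-11.8248
Check: Δ(0,0)·S0 + B(0,0) = 27.3725 = V0.

(0,0): Delta=0.4307 Bond=-11.8248
(1,0): Delta=-0.9553 Bond=90.8096
(1,1): Delta=0.6916 Bond=-48.8457
(2,0): Delta=-1.0000 Bond=119.1094
(2,1): Delta=-0.9468 Bond=115.3221
(2,2): Delta=1.0000 Bond=-119.1094
V0=27.3725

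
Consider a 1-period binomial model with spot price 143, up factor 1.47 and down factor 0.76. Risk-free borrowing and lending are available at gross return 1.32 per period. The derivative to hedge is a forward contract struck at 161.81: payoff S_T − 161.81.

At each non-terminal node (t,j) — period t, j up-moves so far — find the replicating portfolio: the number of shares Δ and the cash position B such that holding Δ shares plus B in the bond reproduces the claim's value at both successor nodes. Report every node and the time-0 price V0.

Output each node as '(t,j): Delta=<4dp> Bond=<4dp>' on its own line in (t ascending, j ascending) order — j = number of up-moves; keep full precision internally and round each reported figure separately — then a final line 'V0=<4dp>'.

(0,0): Delta=1.0000 Bond=-122.5833
V0=20.4167

No-arbitrage ⇒ martingale measure with p* = (R−d)/(u−d) = 0.7887.
Terminal payoffs: V(1,0)=-53.1300, V(1,1)=48.4000
Node (0,0) S=143.0000: V=(p*·48.4000+(1−p*)·-53.1300)/1.32=20.4167; Δ=(48.4000−-53.1300)/(210.2100−108.6800)=1.0000; B=V−Δ·S=-122.5833
The time-0 hedge costs 20.4167, which is the no-arbitrage price.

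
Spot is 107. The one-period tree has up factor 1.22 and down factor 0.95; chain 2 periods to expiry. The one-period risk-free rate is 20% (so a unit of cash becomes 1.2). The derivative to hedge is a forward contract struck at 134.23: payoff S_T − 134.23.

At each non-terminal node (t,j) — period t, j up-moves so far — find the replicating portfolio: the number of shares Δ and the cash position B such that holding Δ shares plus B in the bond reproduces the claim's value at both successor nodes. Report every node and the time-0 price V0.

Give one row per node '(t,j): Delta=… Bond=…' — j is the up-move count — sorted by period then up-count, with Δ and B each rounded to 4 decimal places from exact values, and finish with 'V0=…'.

(0,0): Delta=1.0000 Bond=-93.2153
(1,0): Delta=1.0000 Bond=-111.8583
(1,1): Delta=1.0000 Bond=-111.8583
V0=13.7847

Since d<R<u, set p* = (R−d)/(u−d) = 0.9259; price each node as the discounted p*-expectation of its children.
Terminal payoffs: V(2,0)=-37.6625, V(2,1)=-10.2170, V(2,2)=25.0288
Node (1,0) S=101.6500: V=(p*·-10.2170+(1−p*)·-37.6625)/1.2=-10.2083; Δ=(-10.2170−-37.6625)/(124.0130−96.5675)=1.0000; B=V−Δ·S=-111.8583
Node (1,1) S=130.5400: V=(p*·25.0288+(1−p*)·-10.2170)/1.2=18.6817; Δ=(25.0288−-10.2170)/(159.2588−124.0130)=1.0000; B=V−Δ·S=-111.8583
Node (0,0) S=107.0000: V=(p*·18.6817+(1−p*)·-10.2083)/1.2=13.7847; Δ=(18.6817−-10.2083)/(130.5400−101.6500)=1.0000; B=V−Δ·S=-93.2153
Each (Δ,B) replicates both successor values, so the strategy is self-financing and V0 is arbitrage-free.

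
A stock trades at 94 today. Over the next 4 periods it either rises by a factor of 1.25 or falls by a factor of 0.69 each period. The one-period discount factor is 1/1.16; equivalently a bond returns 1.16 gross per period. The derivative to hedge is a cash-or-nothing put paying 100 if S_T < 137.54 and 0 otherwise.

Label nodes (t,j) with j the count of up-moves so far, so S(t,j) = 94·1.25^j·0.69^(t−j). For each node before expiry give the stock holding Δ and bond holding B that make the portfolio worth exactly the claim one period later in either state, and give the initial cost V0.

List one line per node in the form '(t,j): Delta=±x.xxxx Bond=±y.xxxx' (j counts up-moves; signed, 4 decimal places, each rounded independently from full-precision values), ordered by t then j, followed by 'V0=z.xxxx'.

Under the risk-neutral measure, an up-move has probability p* = (R−d)/(u−d) = 0.8393 and values discount at R = 1.16.
Terminal values V(4,·): V(4,0)=100.0000, V(4,1)=100.0000, V(4,2)=100.0000, V(4,3)=100.0000, V(4,4)=0.0000
Node (3,0) S=30.8798: V=(p*·100.0000+(1−p*)·100.0000)/1.16=86.2069; Δ=(100.0000−100.0000)/(38.5998−21.3071)=0.0000; B=V−Δ·S=86.2069
Node (3,1) S=55.9417: V=(p*·100.0000+(1−p*)·100.0000)/1.16=86.2069; Δ=(100.0000−100.0000)/(69.9272−38.5998)=0.0000; B=V−Δ·S=86.2069
Node (3,2) S=101.3437: V=(p*·100.0000+(1−p*)·100.0000)/1.16=86.2069; Δ=(100.0000−100.0000)/(126.6797−69.9272)=0.0000; B=V−Δ·S=86.2069
Node (3,3) S=183.5938: V=(p*·0.0000+(1−p*)·100.0000)/1.16=13.8547; Δ=(0.0000−100.0000)/(229.4922−126.6797)=-0.9726; B=V−Δ·S=192.4261
Node (2,0) S=44.7534: V=(p*·86.2069+(1−p*)·86.2069)/1.16=74.3163; Δ=(86.2069−86.2069)/(55.9417−30.8798)=0.0000; B=V−Δ·S=74.3163
Node (2,1) S=81.0750: V=(p*·86.2069+(1−p*)·86.2069)/1.16=74.3163; Δ=(86.2069−86.2069)/(101.3437−55.9417)=0.0000; B=V−Δ·S=74.3163
Node (2,2) S=146.8750: V=(p*·13.8547+(1−p*)·86.2069)/1.16=21.9679; Δ=(13.8547−86.2069)/(183.5938−101.3437)=-0.8797; B=V−Δ·S=151.1682
Node (1,0) S=64.8600: V=(p*·74.3163+(1−p*)·74.3163)/1.16=64.0658; Δ=(74.3163−74.3163)/(81.0750−44.7534)=0.0000; B=V−Δ·S=64.0658
Node (1,1) S=117.5000: V=(p*·21.9679+(1−p*)·74.3163)/1.16=26.1905; Δ=(21.9679−74.3163)/(146.8750−81.0750)=-0.7956; B=V−Δ·S=119.6699
Node (0,0) S=94.0000: V=(p*·26.1905+(1−p*)·64.0658)/1.16=27.8255; Δ=(26.1905−64.0658)/(117.5000−64.8600)=-0.7195; B=V−Δ·S=95.4599
Root portfolio cost Δ·94+B reproduces V0=27.8255.

(0,0): Delta=-0.7195 Bond=95.4599
(1,0): Delta=0.0000 Bond=64.0658
(1,1): Delta=-0.7956 Bond=119.6699
(2,0): Delta=0.0000 Bond=74.3163
(2,1): Delta=0.0000 Bond=74.3163
(2,2): Delta=-0.8797 Bond=151.1682
(3,0): Delta=0.0000 Bond=86.2069
(3,1): Delta=0.0000 Bond=86.2069
(3,2): Delta=0.0000 Bond=86.2069
(3,3): Delta=-0.9726 Bond=192.4261
V0=27.8255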